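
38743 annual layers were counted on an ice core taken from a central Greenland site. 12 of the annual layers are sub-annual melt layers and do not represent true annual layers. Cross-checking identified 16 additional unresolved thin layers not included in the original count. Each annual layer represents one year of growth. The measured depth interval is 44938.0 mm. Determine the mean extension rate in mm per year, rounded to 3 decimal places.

Adjusted count: 38743 − 12 + 16 = 38747 annual layers.
Extension rate ≈ 44938.0 / 38747 = 1.160 mm per year.

1.160 mm per year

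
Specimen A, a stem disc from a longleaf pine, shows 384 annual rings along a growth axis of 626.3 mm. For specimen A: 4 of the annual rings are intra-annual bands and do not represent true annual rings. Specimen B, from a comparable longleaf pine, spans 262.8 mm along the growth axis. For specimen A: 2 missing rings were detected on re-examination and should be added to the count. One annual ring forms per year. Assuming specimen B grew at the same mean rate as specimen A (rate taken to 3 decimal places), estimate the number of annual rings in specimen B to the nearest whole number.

160 annual rings

Specimen A: true annual ring count = 384 − 4 + 2 = 382.
A: Mean rate = 626.3 mm / 382 years ≈ 1.640 mm/year.
Specimen B: 262.8 mm / 1.640 mm per year = 160.24 years ≈ 160 annual rings.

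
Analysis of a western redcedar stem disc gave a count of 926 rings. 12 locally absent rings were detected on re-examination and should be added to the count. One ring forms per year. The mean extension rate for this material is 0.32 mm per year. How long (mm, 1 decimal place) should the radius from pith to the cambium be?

300.2 mm

Adjusted count: 926 + 12 = 938 rings.
938 years at 0.32 mm/year gives 0.32 × 938 = 300.2 mm.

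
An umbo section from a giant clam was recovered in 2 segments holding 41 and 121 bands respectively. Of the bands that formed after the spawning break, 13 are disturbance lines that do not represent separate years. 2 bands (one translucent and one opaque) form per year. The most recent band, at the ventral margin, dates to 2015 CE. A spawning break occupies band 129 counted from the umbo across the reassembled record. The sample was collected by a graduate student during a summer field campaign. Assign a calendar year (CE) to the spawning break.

Total bands = 41 + 121 = 162.
The spawning break sits at band 129 from the umbo, so 162 − 129 = 33 bands formed after it.
33 − 13 false = 20 true bands after the spawning break.
20 bands at 2 per year is 20 / 2 = 10 years.
Counting back 10 years from 2015 CE places the spawning break in 2015 − 10 = 2005 CE.

2005 CE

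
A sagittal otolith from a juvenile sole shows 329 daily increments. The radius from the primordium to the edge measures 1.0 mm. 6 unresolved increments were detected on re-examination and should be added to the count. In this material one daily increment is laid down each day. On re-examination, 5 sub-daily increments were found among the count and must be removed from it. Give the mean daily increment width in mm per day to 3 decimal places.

0.003 mm per day

Adjusted count: 329 − 5 + 6 = 330 daily increments.
1.0 mm over 330 days gives 1.0 / 330 ≈ 0.003 mm per day.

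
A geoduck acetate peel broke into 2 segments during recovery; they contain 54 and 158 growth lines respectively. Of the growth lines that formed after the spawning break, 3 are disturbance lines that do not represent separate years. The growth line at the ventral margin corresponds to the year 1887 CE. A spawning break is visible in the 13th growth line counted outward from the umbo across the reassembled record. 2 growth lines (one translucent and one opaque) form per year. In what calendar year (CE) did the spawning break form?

1789 CE

Total growth lines = 54 + 158 = 212.
Between growth line 13 and the ventral margin there are 212 − 13 = 199 growth lines.
Excluding 3 false growth lines: 199 − 3 = 196.
Dividing by 2 growth lines per year: 196 / 2 = 98 years.
The growth line at the ventral margin is 1887 CE, so the spawning break dates to 1887 − 98 = 1789 CE.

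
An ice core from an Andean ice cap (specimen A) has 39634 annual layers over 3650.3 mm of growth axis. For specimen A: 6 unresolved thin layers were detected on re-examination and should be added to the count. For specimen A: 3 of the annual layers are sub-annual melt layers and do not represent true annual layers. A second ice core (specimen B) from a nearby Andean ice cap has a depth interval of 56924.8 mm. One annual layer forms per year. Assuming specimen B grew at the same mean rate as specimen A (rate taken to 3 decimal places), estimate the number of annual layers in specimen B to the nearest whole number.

Specimen A: after corrections the count is 39634 − 3 + 6 = 39637 annual layers.
A: Extension rate ≈ 3650.3 / 39637 = 0.092 mm/year.
Specimen B: 56924.8 mm / 0.092 mm per year = 618747.83 years ≈ 618748 annual layers.

618748 annual layers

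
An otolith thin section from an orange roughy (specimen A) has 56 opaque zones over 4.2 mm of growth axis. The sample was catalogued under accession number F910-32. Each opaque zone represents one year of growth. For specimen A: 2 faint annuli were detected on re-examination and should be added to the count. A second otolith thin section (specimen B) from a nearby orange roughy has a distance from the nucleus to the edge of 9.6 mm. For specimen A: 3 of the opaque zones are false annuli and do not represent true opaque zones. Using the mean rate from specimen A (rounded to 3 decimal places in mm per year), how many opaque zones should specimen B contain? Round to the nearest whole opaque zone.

126 opaque zones

Specimen A: after corrections the count is 56 − 3 + 2 = 55 opaque zones.
A: Extension rate ≈ 4.2 / 55 = 0.076 mm/yr.
Specimen B: 9.6 mm / 0.076 mm per year = 126.32 years ≈ 126 opaque zones.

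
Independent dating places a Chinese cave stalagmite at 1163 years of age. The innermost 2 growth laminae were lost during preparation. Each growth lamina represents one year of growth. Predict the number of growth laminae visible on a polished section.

One growth lamina per year gives 1163 growth laminae over 1163 years.
Subtracting the 2 growth laminae not captured gives 1163 − 2 = 1161 growth laminae in the record.

1161 growth laminae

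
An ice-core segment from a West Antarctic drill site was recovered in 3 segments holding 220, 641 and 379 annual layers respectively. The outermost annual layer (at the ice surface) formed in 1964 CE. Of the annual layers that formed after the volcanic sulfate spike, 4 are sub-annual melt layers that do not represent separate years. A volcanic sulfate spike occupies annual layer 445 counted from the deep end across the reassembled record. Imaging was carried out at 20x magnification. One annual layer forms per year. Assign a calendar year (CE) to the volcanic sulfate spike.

1173 CE

Total annual layers = 220 + 641 + 379 = 1240.
Between annual layer 445 and the ice surface there are 1240 − 445 = 795 annual layers.
Excluding 4 false annual layers: 795 − 4 = 791.
1964 − 791 = 1173 CE.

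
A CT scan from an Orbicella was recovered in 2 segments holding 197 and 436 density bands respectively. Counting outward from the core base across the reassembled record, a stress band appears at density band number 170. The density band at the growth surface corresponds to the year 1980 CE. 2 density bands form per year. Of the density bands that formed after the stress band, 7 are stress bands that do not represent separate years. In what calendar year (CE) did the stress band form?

1752 CE

Total density bands = 197 + 436 = 633.
Between density band 170 and the growth surface there are 633 − 170 = 463 density bands.
463 − 7 false = 456 true density bands after the stress band.
456 density bands at 2 per year is 456 / 2 = 228 years.
The density band at the growth surface is 1980 CE, so the stress band dates to 1980 − 228 = 1752 CE.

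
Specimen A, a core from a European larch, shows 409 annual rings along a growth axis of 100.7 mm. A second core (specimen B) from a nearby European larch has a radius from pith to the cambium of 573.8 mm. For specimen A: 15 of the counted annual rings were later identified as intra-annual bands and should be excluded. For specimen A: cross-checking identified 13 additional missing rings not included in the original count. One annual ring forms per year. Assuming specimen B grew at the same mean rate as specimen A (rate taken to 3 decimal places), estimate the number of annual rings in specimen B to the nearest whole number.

Specimen A: after corrections the count is 409 − 15 + 13 = 407 annual rings.
A: Extension rate ≈ 100.7 / 407 = 0.247 mm/yr.
Specimen B: 573.8 mm / 0.247 mm per year = 2323.08 years ≈ 2323 annual rings.

2323 annual rings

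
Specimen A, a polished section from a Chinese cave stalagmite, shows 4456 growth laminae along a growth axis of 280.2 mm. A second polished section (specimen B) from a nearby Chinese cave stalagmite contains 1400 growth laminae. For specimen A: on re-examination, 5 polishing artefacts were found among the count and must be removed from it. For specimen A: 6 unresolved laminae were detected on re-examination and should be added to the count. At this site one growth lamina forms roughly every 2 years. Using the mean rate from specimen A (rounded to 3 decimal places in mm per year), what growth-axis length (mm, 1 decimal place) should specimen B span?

Specimen A: true growth lamina count = 4456 − 5 + 6 = 4457.
Specimen A: at 2 years per growth lamina, 4457 × 2 = 8914 years.
A: Mean rate = 280.2 mm / 8914 years ≈ 0.031 mm/yr.
Specimen B: multiplying by 2 years per growth lamina: 1400 × 2 = 2800 years. B's length ≈ 0.031 × 2800 = 86.8 mm.

86.8 mm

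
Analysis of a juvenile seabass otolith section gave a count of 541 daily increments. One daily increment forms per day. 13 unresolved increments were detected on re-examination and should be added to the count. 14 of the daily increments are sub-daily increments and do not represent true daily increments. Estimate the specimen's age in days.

True daily increment count = 541 − 14 + 13 = 540.
One daily increment per day makes the duration 540 days.

540 d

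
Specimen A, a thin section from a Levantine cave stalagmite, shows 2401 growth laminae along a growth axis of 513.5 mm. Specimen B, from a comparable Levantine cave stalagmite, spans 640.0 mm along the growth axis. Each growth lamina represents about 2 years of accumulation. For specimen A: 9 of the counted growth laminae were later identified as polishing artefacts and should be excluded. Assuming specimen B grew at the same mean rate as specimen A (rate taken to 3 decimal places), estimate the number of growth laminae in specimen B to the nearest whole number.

2991 growth laminae

Specimen A: adjusted count: 2401 − 9 = 2392 growth laminae.
Specimen A: multiplying by 2 years per growth lamina: 2392 × 2 = 4784 years.
A: Extension rate ≈ 513.5 / 4784 = 0.107 mm/yr.
For B, 640.0 / 0.107 = 5981.31 years; at 2 years per growth lamina that is 5981.31 / 2 ≈ 2991 growth laminae.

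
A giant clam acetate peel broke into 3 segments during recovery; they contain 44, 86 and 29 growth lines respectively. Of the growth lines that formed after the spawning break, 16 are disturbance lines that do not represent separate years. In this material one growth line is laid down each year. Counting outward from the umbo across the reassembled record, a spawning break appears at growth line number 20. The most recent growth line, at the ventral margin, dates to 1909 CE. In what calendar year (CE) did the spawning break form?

1786 CE

Total growth lines = 44 + 86 + 29 = 159.
Between growth line 20 and the ventral margin there are 159 − 20 = 139 growth lines.
139 − 16 false = 123 true growth lines after the spawning break.
1909 − 123 = 1786 CE.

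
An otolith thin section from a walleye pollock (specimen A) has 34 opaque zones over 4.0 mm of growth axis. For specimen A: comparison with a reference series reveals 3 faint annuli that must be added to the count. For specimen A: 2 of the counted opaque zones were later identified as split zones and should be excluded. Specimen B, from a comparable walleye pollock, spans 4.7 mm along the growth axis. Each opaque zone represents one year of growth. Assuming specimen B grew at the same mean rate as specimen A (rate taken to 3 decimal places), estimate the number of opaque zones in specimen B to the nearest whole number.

Specimen A: correcting the raw count gives 34 − 2 + 3 = 35 true opaque zones.
A: 4.0 mm over 35 years gives 4.0 / 35 ≈ 0.114 mm/yr.
For B, 4.7 / 0.114 = 41.23 years ≈ 41 opaque zones.

41 opaque zones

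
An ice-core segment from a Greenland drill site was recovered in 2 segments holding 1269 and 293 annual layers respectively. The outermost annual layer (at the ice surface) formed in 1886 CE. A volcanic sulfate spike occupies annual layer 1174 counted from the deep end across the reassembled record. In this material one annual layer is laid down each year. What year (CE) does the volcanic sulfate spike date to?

Total annual layers = 1269 + 293 = 1562.
1562 − 1174 = 388 annual layers lie beyond the volcanic sulfate spike toward the ice surface.
The annual layer at the ice surface is 1886 CE, so the volcanic sulfate spike dates to 1886 − 388 = 1498 CE.

1498 CE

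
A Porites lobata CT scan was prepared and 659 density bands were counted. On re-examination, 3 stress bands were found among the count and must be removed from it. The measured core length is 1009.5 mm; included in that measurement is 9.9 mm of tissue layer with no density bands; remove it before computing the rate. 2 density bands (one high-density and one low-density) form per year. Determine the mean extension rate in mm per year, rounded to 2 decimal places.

After corrections the count is 659 − 3 = 656 density bands.
Dividing by 2 density bands per year: 656 / 2 = 328 years.
Net length = 1009.5 − 9.9 = 999.6 mm.
999.6 mm over 328 years gives 999.6 / 328 ≈ 3.05 mm per year.

3.05 mm per year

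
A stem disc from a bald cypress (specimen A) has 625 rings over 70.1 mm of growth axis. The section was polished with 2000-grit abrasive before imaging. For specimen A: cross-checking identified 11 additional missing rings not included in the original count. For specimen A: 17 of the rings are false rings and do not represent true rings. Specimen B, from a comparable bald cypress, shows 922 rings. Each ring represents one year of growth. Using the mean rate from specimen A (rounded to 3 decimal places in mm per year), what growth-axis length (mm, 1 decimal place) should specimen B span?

104.2 mm

Specimen A: correcting the raw count gives 625 − 17 + 11 = 619 true rings.
A: 70.1 mm over 619 years gives 70.1 / 619 ≈ 0.113 mm/year.
B's length ≈ 0.113 × 922 = 104.2 mm.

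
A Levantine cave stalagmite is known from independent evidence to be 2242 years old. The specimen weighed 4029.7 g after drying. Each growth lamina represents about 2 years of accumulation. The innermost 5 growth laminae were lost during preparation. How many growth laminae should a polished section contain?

1116 growth laminae

One growth lamina every 2 years means 2242 / 2 = 1121 growth laminae.
1121 − 5 missed = 1116 growth laminae expected in the prepared section.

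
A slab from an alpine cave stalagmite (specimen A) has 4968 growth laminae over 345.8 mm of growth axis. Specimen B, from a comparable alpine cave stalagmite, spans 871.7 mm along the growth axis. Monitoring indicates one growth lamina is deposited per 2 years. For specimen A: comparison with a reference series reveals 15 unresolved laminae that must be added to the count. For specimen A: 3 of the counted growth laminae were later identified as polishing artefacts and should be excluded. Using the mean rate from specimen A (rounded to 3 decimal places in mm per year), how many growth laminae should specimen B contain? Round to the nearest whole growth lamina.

12453 growth laminae

Specimen A: adjusted count: 4968 − 3 + 15 = 4980 growth laminae.
Specimen A: multiplying by 2 years per growth lamina: 4980 × 2 = 9960 years.
A: Extension rate ≈ 345.8 / 9960 = 0.035 mm/year.
For B, 871.7 / 0.035 = 24905.71 years; at 2 years per growth lamina that is 24905.71 / 2 ≈ 12453 growth laminae.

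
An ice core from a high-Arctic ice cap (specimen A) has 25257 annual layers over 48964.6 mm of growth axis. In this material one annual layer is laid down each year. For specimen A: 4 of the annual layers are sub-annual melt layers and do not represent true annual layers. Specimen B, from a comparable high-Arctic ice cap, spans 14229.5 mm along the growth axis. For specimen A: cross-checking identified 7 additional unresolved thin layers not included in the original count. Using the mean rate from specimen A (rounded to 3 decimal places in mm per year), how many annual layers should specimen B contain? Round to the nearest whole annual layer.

7342 annual layers

Specimen A: after corrections the count is 25257 − 4 + 7 = 25260 annual layers.
A: Mean rate = 48964.6 mm / 25260 years ≈ 1.938 mm/year.
For B, 14229.5 / 1.938 = 7342.36 years ≈ 7342 annual layers.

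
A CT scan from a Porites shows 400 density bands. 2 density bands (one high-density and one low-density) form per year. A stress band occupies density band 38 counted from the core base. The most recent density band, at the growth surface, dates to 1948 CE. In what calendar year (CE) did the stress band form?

Between density band 38 and the growth surface there are 400 − 38 = 362 density bands.
With 2 density bands per year, 362 / 2 = 181 years.
1948 − 181 = 1767 CE.

1767 CE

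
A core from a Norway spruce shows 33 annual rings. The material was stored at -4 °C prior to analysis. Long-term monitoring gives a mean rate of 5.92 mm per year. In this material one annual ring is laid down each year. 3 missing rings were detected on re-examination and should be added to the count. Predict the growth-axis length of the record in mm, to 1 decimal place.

213.1 mm

Adjusted count: 33 + 3 = 36 annual rings.
Predicted length = 5.92 mm/year × 36 years = 213.1 mm.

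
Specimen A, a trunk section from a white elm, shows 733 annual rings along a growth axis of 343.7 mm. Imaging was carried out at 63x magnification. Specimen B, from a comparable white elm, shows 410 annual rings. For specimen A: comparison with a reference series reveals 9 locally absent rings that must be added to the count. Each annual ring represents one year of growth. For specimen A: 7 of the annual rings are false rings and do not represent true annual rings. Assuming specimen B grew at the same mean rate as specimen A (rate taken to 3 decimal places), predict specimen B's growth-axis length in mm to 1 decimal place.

Specimen A: after corrections the count is 733 − 7 + 9 = 735 annual rings.
A: Extension rate ≈ 343.7 / 735 = 0.468 mm per year.
Length of B = 0.468 × 410 = 191.9 mm.

191.9 mm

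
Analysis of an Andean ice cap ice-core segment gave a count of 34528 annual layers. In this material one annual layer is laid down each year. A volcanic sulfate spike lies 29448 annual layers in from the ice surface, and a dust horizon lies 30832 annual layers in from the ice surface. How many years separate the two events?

The two markers are separated by 30832 − 29448 = 1384 annual layers.
At one annual layer per year, 1384 years elapsed between them.

1384 yr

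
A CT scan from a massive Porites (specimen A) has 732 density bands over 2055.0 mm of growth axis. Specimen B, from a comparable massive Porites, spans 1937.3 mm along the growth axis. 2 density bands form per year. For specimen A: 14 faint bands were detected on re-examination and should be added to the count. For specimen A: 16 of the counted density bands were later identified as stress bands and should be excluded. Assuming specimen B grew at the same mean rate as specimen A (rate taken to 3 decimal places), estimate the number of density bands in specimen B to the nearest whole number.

688 density bands

Specimen A: after corrections the count is 732 − 16 + 14 = 730 density bands.
Specimen A: 730 density bands at 2 per year is 730 / 2 = 365 years.
A: 2055.0 mm over 365 years gives 2055.0 / 365 ≈ 5.630 mm/year.
Specimen B: 1937.3 mm / 5.630 mm per year = 344.10 years; at 2 density bands per year that is 344.10 × 2 ≈ 688 density bands.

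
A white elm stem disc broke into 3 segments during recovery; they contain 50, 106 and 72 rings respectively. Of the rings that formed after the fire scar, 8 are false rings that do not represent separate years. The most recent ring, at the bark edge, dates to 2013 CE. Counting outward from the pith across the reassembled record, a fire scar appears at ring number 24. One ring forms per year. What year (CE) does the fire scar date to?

Total rings = 50 + 106 + 72 = 228.
Between ring 24 and the bark edge there are 228 − 24 = 204 rings.
Removing the 8 false rings leaves 204 − 8 = 196 true rings beyond the fire scar.
2013 − 196 = 1817 CE.

1817 CE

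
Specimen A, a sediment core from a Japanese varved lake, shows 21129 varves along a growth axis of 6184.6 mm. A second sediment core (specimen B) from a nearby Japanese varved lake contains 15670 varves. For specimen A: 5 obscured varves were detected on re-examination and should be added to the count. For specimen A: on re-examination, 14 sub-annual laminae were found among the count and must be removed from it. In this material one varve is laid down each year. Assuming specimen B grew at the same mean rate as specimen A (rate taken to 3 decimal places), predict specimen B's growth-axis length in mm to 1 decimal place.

Specimen A: adjusted count: 21129 − 14 + 5 = 21120 varves.
A: 6184.6 mm over 21120 years gives 6184.6 / 21120 ≈ 0.293 mm/year.
B's length ≈ 0.293 × 15670 = 4591.3 mm.

4591.3 mm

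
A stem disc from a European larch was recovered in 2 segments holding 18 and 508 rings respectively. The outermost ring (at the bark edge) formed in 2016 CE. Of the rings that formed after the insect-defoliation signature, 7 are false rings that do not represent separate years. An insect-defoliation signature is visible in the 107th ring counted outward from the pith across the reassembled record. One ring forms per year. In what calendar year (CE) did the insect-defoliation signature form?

1604 CE

Total rings = 18 + 508 = 526.
Between ring 107 and the bark edge there are 526 − 107 = 419 rings.
Removing the 7 false rings leaves 419 − 7 = 412 true rings beyond the insect-defoliation signature.
The ring at the bark edge is 2016 CE, so the insect-defoliation signature dates to 2016 − 412 = 1604 CE.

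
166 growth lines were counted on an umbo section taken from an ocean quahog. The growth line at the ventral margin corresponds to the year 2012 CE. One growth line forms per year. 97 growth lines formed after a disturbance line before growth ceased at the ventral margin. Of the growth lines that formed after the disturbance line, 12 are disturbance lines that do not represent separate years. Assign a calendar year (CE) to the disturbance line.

1927 CE

There are 97 growth lines younger than the disturbance line.
97 − 12 false = 85 true growth lines after the disturbance line.
Counting back 85 years from 2012 CE places the disturbance line in 2012 − 85 = 1927 CE.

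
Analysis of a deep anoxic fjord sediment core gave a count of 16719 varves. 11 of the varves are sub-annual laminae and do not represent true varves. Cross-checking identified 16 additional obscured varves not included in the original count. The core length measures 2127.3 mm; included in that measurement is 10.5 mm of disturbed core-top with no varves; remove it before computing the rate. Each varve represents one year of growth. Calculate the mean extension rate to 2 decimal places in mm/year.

0.13 mm/year

After corrections the count is 16719 − 11 + 16 = 16724 varves.
The growth record spans 2127.3 − 10.5 = 2116.8 mm.
Extension rate ≈ 2116.8 / 16724 = 0.13 mm/year.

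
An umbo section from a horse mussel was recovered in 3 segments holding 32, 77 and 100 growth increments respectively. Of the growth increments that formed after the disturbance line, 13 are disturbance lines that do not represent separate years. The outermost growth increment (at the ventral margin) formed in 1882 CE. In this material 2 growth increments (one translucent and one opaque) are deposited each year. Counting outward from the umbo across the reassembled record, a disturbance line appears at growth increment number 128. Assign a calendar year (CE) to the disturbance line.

Total growth increments = 32 + 77 + 100 = 209.
Between growth increment 128 and the ventral margin there are 209 − 128 = 81 growth increments.
Removing the 13 false growth increments leaves 81 − 13 = 68 true growth increments beyond the disturbance line.
Dividing by 2 growth increments per year: 68 / 2 = 34 years.
1882 − 34 = 1848 CE.

1848 CE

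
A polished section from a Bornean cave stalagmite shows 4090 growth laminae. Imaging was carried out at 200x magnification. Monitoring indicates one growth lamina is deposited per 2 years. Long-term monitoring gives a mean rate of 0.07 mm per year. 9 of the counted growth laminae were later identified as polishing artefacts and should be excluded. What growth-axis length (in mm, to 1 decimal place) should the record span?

571.3 mm

True growth lamina count = 4090 − 9 = 4081.
At 2 years per growth lamina, 4081 × 2 = 8162 years.
8162 years at 0.07 mm/year gives 0.07 × 8162 = 571.3 mm.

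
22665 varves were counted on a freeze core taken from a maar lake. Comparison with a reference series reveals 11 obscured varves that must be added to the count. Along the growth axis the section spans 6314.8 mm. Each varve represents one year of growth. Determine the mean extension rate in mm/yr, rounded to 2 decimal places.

Correcting the raw count gives 22665 + 11 = 22676 true varves.
6314.8 mm over 22676 years gives 6314.8 / 22676 ≈ 0.28 mm/yr.

0.28 mm/yr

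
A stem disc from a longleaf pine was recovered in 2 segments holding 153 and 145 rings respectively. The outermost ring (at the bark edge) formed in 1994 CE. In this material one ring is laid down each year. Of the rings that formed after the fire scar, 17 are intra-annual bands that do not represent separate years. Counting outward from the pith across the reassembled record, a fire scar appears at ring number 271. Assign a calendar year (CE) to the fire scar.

1984 CE

Total rings = 153 + 145 = 298.
298 − 271 = 27 rings lie beyond the fire scar toward the bark edge.
27 − 17 false = 10 true rings after the fire scar.
Counting back 10 years from 1994 CE places the fire scar in 1994 − 10 = 1984 CE.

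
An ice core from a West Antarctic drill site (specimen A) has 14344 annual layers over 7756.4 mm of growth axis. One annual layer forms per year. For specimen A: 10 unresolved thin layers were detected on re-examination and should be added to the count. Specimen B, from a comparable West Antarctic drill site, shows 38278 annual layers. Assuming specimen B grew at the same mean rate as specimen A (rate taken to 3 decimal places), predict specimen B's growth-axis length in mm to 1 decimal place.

20670.1 mm

Specimen A: true annual layer count = 14344 + 10 = 14354.
A: Mean rate = 7756.4 mm / 14354 years ≈ 0.540 mm/year.
B's length ≈ 0.540 × 38278 = 20670.1 mm.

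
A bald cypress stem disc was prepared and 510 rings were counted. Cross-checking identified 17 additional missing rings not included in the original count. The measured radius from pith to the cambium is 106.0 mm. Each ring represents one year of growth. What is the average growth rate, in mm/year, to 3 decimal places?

0.201 mm/year

True ring count = 510 + 17 = 527.
106.0 mm over 527 years gives 106.0 / 527 ≈ 0.201 mm/year.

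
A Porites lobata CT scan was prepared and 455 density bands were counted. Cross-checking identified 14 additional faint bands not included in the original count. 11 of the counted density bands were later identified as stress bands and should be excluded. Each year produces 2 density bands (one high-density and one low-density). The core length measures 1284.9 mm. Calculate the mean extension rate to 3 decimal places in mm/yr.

5.611 mm/yr

Adjusted count: 455 − 11 + 14 = 458 density bands.
With 2 density bands per year, 458 / 2 = 229 years.
1284.9 mm over 229 years gives 1284.9 / 229 ≈ 5.611 mm/yr.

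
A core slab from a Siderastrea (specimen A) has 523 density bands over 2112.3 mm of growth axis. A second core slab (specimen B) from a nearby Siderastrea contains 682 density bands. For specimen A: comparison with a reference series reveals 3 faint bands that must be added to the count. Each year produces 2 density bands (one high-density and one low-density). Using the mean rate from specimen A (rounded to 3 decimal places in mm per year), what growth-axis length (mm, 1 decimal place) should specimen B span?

Specimen A: true density band count = 523 + 3 = 526.
Specimen A: with 2 density bands per year, 526 / 2 = 263 years.
A: 2112.3 mm over 263 years gives 2112.3 / 263 ≈ 8.032 mm per year.
Specimen B: with 2 density bands per year, 682 / 2 = 341 years. For B, 8.032 mm/year × 341 years = 2738.9 mm.

2738.9 mm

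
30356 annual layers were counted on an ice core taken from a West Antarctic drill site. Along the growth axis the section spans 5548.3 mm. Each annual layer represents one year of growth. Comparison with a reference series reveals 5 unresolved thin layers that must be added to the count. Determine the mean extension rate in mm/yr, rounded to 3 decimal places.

After corrections the count is 30356 + 5 = 30361 annual layers.
5548.3 mm over 30361 years gives 5548.3 / 30361 ≈ 0.183 mm/yr.

0.183 mm/yr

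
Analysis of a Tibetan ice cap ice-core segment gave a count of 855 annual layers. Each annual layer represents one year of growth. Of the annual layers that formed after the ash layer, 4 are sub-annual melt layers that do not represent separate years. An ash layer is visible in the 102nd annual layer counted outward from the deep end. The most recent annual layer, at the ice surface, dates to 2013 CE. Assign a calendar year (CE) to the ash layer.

1264 CE

855 − 102 = 753 annual layers lie beyond the ash layer toward the ice surface.
Excluding 4 false annual layers: 753 − 4 = 749.
The annual layer at the ice surface is 2013 CE, so the ash layer dates to 2013 − 749 = 1264 CE.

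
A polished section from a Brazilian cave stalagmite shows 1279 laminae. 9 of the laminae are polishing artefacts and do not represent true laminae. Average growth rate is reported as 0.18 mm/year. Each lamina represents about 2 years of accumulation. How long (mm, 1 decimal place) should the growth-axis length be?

True lamina count = 1279 − 9 = 1270.
Multiplying by 2 years per lamina: 1270 × 2 = 2540 years.
2540 years at 0.18 mm/year gives 0.18 × 2540 = 457.2 mm.

457.2 mm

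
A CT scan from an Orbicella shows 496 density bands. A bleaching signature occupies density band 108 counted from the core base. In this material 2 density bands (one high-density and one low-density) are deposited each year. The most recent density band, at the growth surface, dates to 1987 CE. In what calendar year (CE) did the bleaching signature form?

Between density band 108 and the growth surface there are 496 − 108 = 388 density bands.
Dividing by 2 density bands per year: 388 / 2 = 194 years.
1987 − 194 = 1793 CE.

1793 CE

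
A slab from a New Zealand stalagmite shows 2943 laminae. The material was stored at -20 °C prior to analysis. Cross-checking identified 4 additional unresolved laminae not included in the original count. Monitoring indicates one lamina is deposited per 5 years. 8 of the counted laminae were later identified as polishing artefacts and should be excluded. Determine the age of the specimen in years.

14695 years

Adjusted count: 2943 − 8 + 4 = 2939 laminae.
At 5 years per lamina, 2939 × 5 = 14695 years.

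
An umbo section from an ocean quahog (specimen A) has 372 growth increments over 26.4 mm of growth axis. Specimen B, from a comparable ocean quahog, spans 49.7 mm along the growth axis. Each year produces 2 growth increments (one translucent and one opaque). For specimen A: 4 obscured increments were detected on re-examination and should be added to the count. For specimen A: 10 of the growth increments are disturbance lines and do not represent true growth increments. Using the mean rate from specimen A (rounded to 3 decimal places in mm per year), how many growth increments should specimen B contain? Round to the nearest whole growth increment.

690 growth increments

Specimen A: after corrections the count is 372 − 10 + 4 = 366 growth increments.
Specimen A: 366 growth increments at 2 per year is 366 / 2 = 183 years.
A: 26.4 mm over 183 years gives 26.4 / 183 ≈ 0.144 mm/year.
B spans 49.7 / 0.144 = 345.14 years; at 2 growth increments per year that is 345.14 × 2 ≈ 690 growth increments.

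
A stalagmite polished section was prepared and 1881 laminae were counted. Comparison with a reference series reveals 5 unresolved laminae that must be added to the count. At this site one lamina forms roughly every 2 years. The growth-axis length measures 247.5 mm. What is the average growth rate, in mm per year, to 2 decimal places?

After corrections the count is 1881 + 5 = 1886 laminae.
At 2 years per lamina, 1886 × 2 = 3772 years.
Extension rate ≈ 247.5 / 3772 = 0.07 mm per year.

0.07 mm per year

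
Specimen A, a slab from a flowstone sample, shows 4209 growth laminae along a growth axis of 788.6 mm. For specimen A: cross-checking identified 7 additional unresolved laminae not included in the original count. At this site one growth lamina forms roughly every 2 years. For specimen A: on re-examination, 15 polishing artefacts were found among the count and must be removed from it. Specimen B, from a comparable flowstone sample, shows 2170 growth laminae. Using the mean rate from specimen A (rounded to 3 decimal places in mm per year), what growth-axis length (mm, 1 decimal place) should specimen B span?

Specimen A: adjusted count: 4209 − 15 + 7 = 4201 growth laminae.
Specimen A: at 2 years per growth lamina, 4201 × 2 = 8402 years.
A: Extension rate ≈ 788.6 / 8402 = 0.094 mm/yr.
Specimen B: multiplying by 2 years per growth lamina: 2170 × 2 = 4340 years. B's length ≈ 0.094 × 4340 = 408.0 mm.

408.0 mm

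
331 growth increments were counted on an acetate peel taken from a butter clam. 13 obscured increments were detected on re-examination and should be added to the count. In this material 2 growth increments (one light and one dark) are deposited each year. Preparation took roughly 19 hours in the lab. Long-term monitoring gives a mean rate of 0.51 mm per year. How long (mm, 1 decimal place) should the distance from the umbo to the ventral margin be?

87.7 mm

Adjusted count: 331 + 13 = 344 growth increments.
Dividing by 2 growth increments per year: 344 / 2 = 172 years.
Length ≈ 0.51 × 172 = 87.7 mm.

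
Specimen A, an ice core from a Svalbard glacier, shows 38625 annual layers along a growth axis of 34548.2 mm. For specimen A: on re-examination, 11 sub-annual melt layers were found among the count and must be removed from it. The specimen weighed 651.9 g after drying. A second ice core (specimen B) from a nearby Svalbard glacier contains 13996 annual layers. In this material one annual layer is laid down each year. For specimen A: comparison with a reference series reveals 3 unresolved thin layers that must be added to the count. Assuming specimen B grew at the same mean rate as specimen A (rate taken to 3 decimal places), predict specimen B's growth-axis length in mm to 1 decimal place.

12526.4 mm

Specimen A: true annual layer count = 38625 − 11 + 3 = 38617.
A: Mean rate = 34548.2 mm / 38617 years ≈ 0.895 mm/year.
B's length ≈ 0.895 × 13996 = 12526.4 mm.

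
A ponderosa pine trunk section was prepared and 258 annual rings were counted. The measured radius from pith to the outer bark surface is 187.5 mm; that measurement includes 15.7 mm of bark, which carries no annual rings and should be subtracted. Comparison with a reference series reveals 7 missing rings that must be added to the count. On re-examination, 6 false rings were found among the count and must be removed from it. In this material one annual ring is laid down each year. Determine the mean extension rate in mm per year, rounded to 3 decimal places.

After corrections the count is 258 − 6 + 7 = 259 annual rings.
The growth record spans 187.5 − 15.7 = 171.8 mm.
171.8 mm over 259 years gives 171.8 / 259 ≈ 0.663 mm per year.

0.663 mm per year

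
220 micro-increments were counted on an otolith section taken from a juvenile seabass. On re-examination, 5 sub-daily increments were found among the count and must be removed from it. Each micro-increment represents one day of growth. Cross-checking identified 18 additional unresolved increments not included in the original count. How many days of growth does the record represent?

233 days

Correcting the raw count gives 220 − 5 + 18 = 233 true micro-increments.
One micro-increment per day makes the duration 233 days.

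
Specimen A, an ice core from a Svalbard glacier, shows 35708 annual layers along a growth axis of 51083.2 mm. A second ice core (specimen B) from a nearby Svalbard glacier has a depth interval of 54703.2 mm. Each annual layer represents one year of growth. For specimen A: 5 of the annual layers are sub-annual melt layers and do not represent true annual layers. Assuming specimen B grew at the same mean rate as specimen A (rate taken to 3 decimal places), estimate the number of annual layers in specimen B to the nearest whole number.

Specimen A: adjusted count: 35708 − 5 = 35703 annual layers.
A: 51083.2 mm over 35703 years gives 51083.2 / 35703 ≈ 1.431 mm per year.
For B, 54703.2 / 1.431 = 38227.25 years ≈ 38227 annual layers.

38227 annual layers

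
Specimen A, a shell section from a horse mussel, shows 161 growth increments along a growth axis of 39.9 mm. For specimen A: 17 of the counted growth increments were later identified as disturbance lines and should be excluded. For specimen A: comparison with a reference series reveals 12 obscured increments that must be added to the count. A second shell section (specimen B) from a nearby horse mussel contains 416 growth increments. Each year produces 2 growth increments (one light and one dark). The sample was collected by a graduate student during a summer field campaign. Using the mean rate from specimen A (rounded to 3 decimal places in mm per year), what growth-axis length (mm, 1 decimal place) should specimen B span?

Specimen A: true growth increment count = 161 − 17 + 12 = 156.
Specimen A: 156 growth increments at 2 per year is 156 / 2 = 78 years.
A: Mean rate = 39.9 mm / 78 years ≈ 0.512 mm/year.
Specimen B: dividing by 2 growth increments per year: 416 / 2 = 208 years. For B, 0.512 mm/year × 208 years = 106.5 mm.

106.5 mm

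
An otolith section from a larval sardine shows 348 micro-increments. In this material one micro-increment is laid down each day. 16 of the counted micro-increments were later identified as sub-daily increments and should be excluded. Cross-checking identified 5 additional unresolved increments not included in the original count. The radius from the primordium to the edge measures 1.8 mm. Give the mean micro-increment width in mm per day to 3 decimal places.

0.005 mm per day

True micro-increment count = 348 − 16 + 5 = 337.
Mean rate = 1.8 mm / 337 days ≈ 0.005 mm per day.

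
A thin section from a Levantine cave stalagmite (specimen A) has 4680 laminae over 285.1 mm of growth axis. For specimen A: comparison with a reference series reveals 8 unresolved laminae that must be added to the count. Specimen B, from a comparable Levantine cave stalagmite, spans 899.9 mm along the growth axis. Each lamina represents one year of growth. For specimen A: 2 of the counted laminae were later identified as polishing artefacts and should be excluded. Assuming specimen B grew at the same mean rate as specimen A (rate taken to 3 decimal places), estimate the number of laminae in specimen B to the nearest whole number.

Specimen A: after corrections the count is 4680 − 2 + 8 = 4686 laminae.
A: 285.1 mm over 4686 years gives 285.1 / 4686 ≈ 0.061 mm/year.
For B, 899.9 / 0.061 = 14752.46 years ≈ 14752 laminae.

14752 laminae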